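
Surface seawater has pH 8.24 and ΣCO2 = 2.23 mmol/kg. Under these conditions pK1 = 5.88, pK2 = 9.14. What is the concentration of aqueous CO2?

α₀ = 1 / (1 + K1/[H⁺] + K1K2/[H⁺]²) = 1 / (1 + 10^+2.36 + 10^+1.46)
   = 1 / (1 + 229.09 + 28.840) = 1/258.93 = 0.003862
[CO2*] = α₀ × DIC = 0.003862 × 2.23 = 0.00861 mmol/kg = 8.61 μmol/kg

[CO2*] = 8.61 μmol/kg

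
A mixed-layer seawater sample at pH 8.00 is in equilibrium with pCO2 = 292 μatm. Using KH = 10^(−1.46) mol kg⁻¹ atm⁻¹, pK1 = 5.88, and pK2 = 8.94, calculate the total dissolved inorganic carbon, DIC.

[CO2*] = KH · pCO2 = 10^(−1.46) × 292×10^-6 = 1.012×10^-5 mol/kg
α₀ = 1/(1 + K1/[H⁺] + K1K2/[H⁺]²) = 1/(1 + 10^+2.12 + 10^+1.18) = 0.006759
DIC = [CO2*]/α₀ = 1.012×10^-5 / 0.006759 = 1.50 mmol/kg

DIC = 1.50 mmol/kg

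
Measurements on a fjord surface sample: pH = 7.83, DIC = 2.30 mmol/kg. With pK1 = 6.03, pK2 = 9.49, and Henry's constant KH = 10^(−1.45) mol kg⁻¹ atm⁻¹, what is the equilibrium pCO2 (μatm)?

α₀ = 1 / (1 + K1/[H⁺] + K1K2/[H⁺]²) = 1 / (1 + 10^+1.80 + 10^+0.14)
   = 1 / (1 + 63.096 + 1.3804) = 1/65.476 = 0.01527
[CO2*] = α₀ × DIC = 0.01527 × 2.30 = 0.03513 mmol/kg
pCO2 = [CO2*]/KH = 3.513×10^-5 / 3.548×10^-2 = 990 μatm

pCO2 = 990 μatm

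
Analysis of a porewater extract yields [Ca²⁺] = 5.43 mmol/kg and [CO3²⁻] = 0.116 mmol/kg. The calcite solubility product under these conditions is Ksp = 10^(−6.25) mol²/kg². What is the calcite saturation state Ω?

Ω = 1.12

Ksp = 10^(−6.25) = 5.623×10^-7
Ω = [Ca²⁺][CO3²⁻]/Ksp = (5.43×10^-3)(0.116×10^-3) / 5.623×10^-7 = 1.12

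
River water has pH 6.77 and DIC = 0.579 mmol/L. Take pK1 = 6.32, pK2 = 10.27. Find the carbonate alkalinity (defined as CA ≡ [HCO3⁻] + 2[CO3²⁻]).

CA = [HCO3⁻] + 2[CO3²⁻] = (α₁ + 2α₂)·DIC
At pH 6.77: [H⁺]/K1 = 10^-0.45 = 0.35481, K2/[H⁺] = 10^-3.50 = 0.00031623
α₁ = 1/(1 + 0.35481 + 0.00031623) = 1/1.3551 = 0.7379; α₂ = α₁·K2/[H⁺] = 0.0002334
α₁ + 2α₂ = 0.7384
CA = 0.7384 × 0.579 = 0.428 mmol/L

CA = 0.428 mmol/L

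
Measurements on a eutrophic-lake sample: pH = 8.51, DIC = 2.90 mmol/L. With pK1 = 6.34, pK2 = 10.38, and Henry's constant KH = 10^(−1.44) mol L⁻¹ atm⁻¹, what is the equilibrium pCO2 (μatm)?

pCO2 = 529 μatm

α₀ = 1 / (1 + K1/[H⁺] + K1K2/[H⁺]²) = 1 / (1 + 10^+2.17 + 10^+0.30)
   = 1 / (1 + 147.91 + 1.9953) = 1/150.91 = 0.006627
[CO2*] = α₀ × DIC = 0.006627 × 2.90 = 0.01922 mmol/L = 19.22 μmol/L
pCO2 = [CO2*]/KH = 1.922×10^-5 / 3.631×10^-2 = 529 μatm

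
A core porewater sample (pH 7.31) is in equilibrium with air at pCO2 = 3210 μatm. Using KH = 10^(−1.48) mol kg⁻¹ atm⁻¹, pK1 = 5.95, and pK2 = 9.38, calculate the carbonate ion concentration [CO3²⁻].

[CO3²⁻] = 0.0207 mmol/kg

[CO2*] = KH · pCO2 = 10^(−1.48) × 3210×10^-6 = 1.063×10^-4 mol/kg
α₀ = 1/(1 + K1/[H⁺] + K1K2/[H⁺]²) = 1/(1 + 10^+1.36 + 10^-0.71) = 0.04149
DIC = [CO2*]/α₀ = 1.063×10^-4 / 0.04149 = 2.562 mmol/kg
[CO3²⁻] = α₂·DIC; α₂ = 0.008089, so [CO3²⁻] = 0.008089 × 2.562 = 0.0207 mmol/kg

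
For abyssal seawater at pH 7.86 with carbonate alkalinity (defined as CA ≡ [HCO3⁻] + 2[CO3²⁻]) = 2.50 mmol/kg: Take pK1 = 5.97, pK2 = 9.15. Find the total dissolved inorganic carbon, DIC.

CA = [HCO3⁻] + 2[CO3²⁻] = (α₁ + 2α₂)·DIC
At pH 7.86: [H⁺]/K1 = 10^-1.89 = 0.012882, K2/[H⁺] = 10^-1.29 = 0.051286
α₁ = 1/(1 + 0.012882 + 0.051286) = 1/1.0642 = 0.9397; α₂ = α₁·K2/[H⁺] = 0.04819
α₁ + 2α₂ = 1.0361
DIC = CA / (α₁ + 2α₂) = 2.50 / 1.0361 = 2.41 mmol/kg

DIC = 2.41 mmol/kg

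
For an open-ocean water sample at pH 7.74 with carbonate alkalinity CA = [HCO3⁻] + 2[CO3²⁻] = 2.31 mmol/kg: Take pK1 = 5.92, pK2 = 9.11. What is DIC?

CA = [HCO3⁻] + 2[CO3²⁻] = (α₁ + 2α₂)·DIC
At pH 7.74: [H⁺]/K1 = 10^-1.82 = 0.015136, K2/[H⁺] = 10^-1.37 = 0.042658
α₁ = 1/(1 + 0.015136 + 0.042658) = 1/1.0578 = 0.9454; α₂ = α₁·K2/[H⁺] = 0.04033
α₁ + 2α₂ = 1.0260
DIC = CA / (α₁ + 2α₂) = 2.31 / 1.0260 = 2.25 mmol/kg

DIC = 2.25 mmol/kg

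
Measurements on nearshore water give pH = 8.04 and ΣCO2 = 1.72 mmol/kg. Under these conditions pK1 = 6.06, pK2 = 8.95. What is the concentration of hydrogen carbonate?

α₁ = 1 / (1 + [H⁺]/K1 + K2/[H⁺]) = 1 / (1 + 10^-1.98 + 10^-0.91)
   = 1 / (1 + 0.010471 + 0.12303) = 1/1.1335 = 0.8822
[HCO3⁻] = α₁ × DIC = 0.8822 × 1.72 = 1.52 mmol/kg

[HCO3⁻] = 1.52 mmol/kg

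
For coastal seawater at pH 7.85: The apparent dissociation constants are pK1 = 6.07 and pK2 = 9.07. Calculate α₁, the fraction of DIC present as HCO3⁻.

α₁ = 1 / (1 + [H⁺]/K1 + K2/[H⁺]) = 1 / (1 + 10^-1.78 + 10^-1.22)
   = 1 / (1 + 0.016596 + 0.060256) = 1/1.0769 = 0.9286

α₁ = 0.929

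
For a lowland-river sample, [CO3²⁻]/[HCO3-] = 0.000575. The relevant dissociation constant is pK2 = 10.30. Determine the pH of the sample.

From K2 = [H⁺][CO3²⁻]/[HCO3-]:  pH = pK2 + log₁₀([CO3²⁻]/[HCO3-])
log₁₀(0.000575) = -3.240
pH = 10.30 + (-3.240) = 7.06

pH = 7.06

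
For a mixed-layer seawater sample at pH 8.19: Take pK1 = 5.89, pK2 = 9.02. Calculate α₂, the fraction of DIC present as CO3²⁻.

α₂ = 1 / (1 + [H⁺]/K2 + [H⁺]²/(K1K2)) = 1 / (1 + 10^+0.83 + 10^-1.47)
   = 1 / (1 + 6.7608 + 0.033884) = 1/7.7947 = 0.1283

α₂ = 0.128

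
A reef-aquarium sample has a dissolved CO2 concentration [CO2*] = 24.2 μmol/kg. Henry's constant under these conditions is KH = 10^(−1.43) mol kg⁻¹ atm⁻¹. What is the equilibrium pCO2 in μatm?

pCO2 = 651 μatm

KH = 10^(−1.43) = 3.715×10^-2 mol kg⁻¹ atm⁻¹
pCO2 = [CO2*]/KH = 24.2×10^-6 / 3.715×10^-2 = 6.51×10^-4 atm = 651 μatm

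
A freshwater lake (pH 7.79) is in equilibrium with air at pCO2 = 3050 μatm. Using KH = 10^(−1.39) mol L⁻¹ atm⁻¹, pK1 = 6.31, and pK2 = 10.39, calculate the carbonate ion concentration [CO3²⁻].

[CO3²⁻] = 9.43 μmol/L

[CO2*] = KH · pCO2 = 10^(−1.39) × 3050×10^-6 = 1.243×10^-4 mol/L
α₀ = 1/(1 + K1/[H⁺] + K1K2/[H⁺]²) = 1/(1 + 10^+1.48 + 10^-1.12) = 0.03197
DIC = [CO2*]/α₀ = 1.243×10^-4 / 0.03197 = 3.886 mmol/L
[CO3²⁻] = α₂·DIC; α₂ = 0.002425, so [CO3²⁻] = 0.002425 × 3.886 = 0.00943 mmol/L = 9.43 μmol/L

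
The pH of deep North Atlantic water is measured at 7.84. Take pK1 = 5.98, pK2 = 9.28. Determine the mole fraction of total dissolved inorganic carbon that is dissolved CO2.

α₀ = 1 / (1 + K1/[H⁺] + K1K2/[H⁺]²) = 1 / (1 + 10^+1.86 + 10^+0.42)
   = 1 / (1 + 72.444 + 2.6303) = 1/76.074 = 0.01315

α₀ = 0.0131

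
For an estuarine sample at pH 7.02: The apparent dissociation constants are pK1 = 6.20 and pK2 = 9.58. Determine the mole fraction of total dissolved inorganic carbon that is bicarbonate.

α₁ = 0.866

α₁ = 1 / (1 + [H⁺]/K1 + K2/[H⁺]) = 1 / (1 + 10^-0.82 + 10^-2.56)
   = 1 / (1 + 0.15136 + 0.0027542) = 1/1.1541 = 0.8665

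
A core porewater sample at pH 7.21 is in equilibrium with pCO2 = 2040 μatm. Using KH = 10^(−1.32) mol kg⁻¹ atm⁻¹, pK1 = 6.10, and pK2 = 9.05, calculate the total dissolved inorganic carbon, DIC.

[CO2*] = KH · pCO2 = 10^(−1.32) × 2040×10^-6 = 9.764×10^-5 mol/kg
α₀ = 1/(1 + K1/[H⁺] + K1K2/[H⁺]²) = 1/(1 + 10^+1.11 + 10^-0.73) = 0.07108
DIC = [CO2*]/α₀ = 9.764×10^-5 / 0.07108 = 1.37 mmol/kg

DIC = 1.37 mmol/kg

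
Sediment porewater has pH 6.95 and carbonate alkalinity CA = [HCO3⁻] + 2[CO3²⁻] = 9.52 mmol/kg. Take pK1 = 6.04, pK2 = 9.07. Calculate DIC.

CA = [HCO3⁻] + 2[CO3²⁻] = (α₁ + 2α₂)·DIC
At pH 6.95: [H⁺]/K1 = 10^-0.91 = 0.12303, K2/[H⁺] = 10^-2.12 = 0.0075858
α₁ = 1/(1 + 0.12303 + 0.0075858) = 1/1.1306 = 0.8845; α₂ = α₁·K2/[H⁺] = 0.006709
α₁ + 2α₂ = 0.8979
DIC = CA / (α₁ + 2α₂) = 9.52 / 0.8979 = 10.6 mmol/kg

DIC = 10.6 mmol/kg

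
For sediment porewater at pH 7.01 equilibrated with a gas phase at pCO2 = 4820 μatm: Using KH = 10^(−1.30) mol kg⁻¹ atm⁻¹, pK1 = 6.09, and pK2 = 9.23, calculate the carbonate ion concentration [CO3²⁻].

[CO3²⁻] = 12.1 μmol/kg

[CO2*] = KH · pCO2 = 10^(−1.30) × 4820×10^-6 = 2.416×10^-4 mol/kg
α₀ = 1/(1 + K1/[H⁺] + K1K2/[H⁺]²) = 1/(1 + 10^+0.92 + 10^-1.30) = 0.1067
DIC = [CO2*]/α₀ = 2.416×10^-4 / 0.1067 = 2.263 mmol/kg
[CO3²⁻] = α₂·DIC; α₂ = 0.005350, so [CO3²⁻] = 0.005350 × 2.263 = 0.0121 mmol/kg = 12.1 μmol/kg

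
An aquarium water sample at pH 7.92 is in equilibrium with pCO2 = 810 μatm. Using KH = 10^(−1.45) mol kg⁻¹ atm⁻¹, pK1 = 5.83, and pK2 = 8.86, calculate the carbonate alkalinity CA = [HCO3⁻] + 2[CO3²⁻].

CA = 4.35 mmol/kg

[CO2*] = KH · pCO2 = 10^(−1.45) × 810×10^-6 = 2.874×10^-5 mol/kg
α₀ = 1/(1 + K1/[H⁺] + K1K2/[H⁺]²) = 1/(1 + 10^+2.09 + 10^+1.15) = 0.007238
DIC = [CO2*]/α₀ = 2.874×10^-5 / 0.007238 = 3.970 mmol/kg
CA = (α₁ + 2α₂)·DIC = (0.8905 + 2×0.1022) × 3.970 = 4.35 mmol/kg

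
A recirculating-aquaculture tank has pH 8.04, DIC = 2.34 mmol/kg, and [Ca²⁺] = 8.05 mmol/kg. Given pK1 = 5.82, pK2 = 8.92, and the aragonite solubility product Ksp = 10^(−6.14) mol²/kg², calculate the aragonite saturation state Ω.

Ω = 3.01

α₂ = 1 / (1 + [H⁺]/K2 + [H⁺]²/(K1K2)) = 1 / (1 + 10^+0.88 + 10^-1.34)
   = 1 / (1 + 7.5858 + 0.045709) = 1/8.6315 = 0.1159
[CO3²⁻] = α₂ × DIC = 0.1159 × 2.34 = 0.2711 mmol/kg
Ksp = 10^(−6.14) = 7.244×10^-7
Ω = [Ca²⁺][CO3²⁻]/Ksp = (8.05×10^-3)(2.711×10^-4) / 7.244×10^-7 = 3.01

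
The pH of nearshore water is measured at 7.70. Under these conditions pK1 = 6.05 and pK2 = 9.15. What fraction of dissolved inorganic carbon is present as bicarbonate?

α₁ = 0.945

α₁ = 1 / (1 + [H⁺]/K1 + K2/[H⁺]) = 1 / (1 + 10^-1.65 + 10^-1.45)
   = 1 / (1 + 0.022387 + 0.035481) = 1/1.0579 = 0.9453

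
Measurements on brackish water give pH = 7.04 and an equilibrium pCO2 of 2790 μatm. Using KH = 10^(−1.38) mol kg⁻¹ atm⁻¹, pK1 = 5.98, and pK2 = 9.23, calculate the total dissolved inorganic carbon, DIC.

[CO2*] = KH · pCO2 = 10^(−1.38) × 2790×10^-6 = 1.163×10^-4 mol/kg
α₀ = 1/(1 + K1/[H⁺] + K1K2/[H⁺]²) = 1/(1 + 10^+1.06 + 10^-1.13) = 0.07965
DIC = [CO2*]/α₀ = 1.163×10^-4 / 0.07965 = 1.46 mmol/kg

DIC = 1.46 mmol/kg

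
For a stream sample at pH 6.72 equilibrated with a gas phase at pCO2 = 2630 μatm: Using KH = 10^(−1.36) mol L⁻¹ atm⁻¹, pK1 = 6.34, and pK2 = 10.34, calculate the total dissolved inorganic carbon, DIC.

DIC = 0.390 mmol/L

[CO2*] = KH · pCO2 = 10^(−1.36) × 2630×10^-6 = 1.148×10^-4 mol/L
α₀ = 1/(1 + K1/[H⁺] + K1K2/[H⁺]²) = 1/(1 + 10^+0.38 + 10^-3.24) = 0.2942
DIC = [CO2*]/α₀ = 1.148×10^-4 / 0.2942 = 0.390 mmol/L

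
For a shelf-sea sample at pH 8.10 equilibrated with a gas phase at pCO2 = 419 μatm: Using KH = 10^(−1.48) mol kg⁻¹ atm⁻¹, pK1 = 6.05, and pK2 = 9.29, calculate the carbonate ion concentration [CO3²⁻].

[CO3²⁻] = 0.101 mmol/kg

[CO2*] = KH · pCO2 = 10^(−1.48) × 419×10^-6 = 1.387×10^-5 mol/kg
α₀ = 1/(1 + K1/[H⁺] + K1K2/[H⁺]²) = 1/(1 + 10^+2.05 + 10^+0.86) = 0.008302
DIC = [CO2*]/α₀ = 1.387×10^-5 / 0.008302 = 1.671 mmol/kg
[CO3²⁻] = α₂·DIC; α₂ = 0.06015, so [CO3²⁻] = 0.06015 × 1.671 = 0.101 mmol/kg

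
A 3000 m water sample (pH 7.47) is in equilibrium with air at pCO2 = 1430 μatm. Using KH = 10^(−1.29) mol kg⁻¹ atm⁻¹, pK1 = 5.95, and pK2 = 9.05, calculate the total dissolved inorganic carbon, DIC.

[CO2*] = KH · pCO2 = 10^(−1.29) × 1430×10^-6 = 7.334×10^-5 mol/kg
α₀ = 1/(1 + K1/[H⁺] + K1K2/[H⁺]²) = 1/(1 + 10^+1.52 + 10^-0.06) = 0.02858
DIC = [CO2*]/α₀ = 7.334×10^-5 / 0.02858 = 2.57 mmol/kg

DIC = 2.57 mmol/kg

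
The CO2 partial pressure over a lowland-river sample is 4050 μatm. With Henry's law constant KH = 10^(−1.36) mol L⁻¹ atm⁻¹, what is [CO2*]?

KH = 10^(−1.36) = 4.365×10^-2 mol L⁻¹ atm⁻¹
[CO2*] = KH · pCO2 = 4.365×10^-2 × 4050×10^-6 atm = 1.77×10^-4 mol/L

[CO2*] = 177 μmol/L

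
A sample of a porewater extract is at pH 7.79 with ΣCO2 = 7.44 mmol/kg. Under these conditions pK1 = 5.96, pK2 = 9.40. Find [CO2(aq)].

α₀ = 1 / (1 + K1/[H⁺] + K1K2/[H⁺]²) = 1 / (1 + 10^+1.83 + 10^+0.22)
   = 1 / (1 + 67.608 + 1.6596) = 1/70.268 = 0.01423
[CO2*] = α₀ × DIC = 0.01423 × 7.44 = 0.106 mmol/kg

[CO2*] = 0.106 mmol/kg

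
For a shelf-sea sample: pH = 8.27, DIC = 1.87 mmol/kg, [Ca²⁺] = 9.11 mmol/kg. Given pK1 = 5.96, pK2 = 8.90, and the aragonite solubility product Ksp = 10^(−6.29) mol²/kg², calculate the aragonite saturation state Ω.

α₂ = 1 / (1 + [H⁺]/K2 + [H⁺]²/(K1K2)) = 1 / (1 + 10^+0.63 + 10^-1.68)
   = 1 / (1 + 4.2658 + 0.020893) = 1/5.2867 = 0.1892
[CO3²⁻] = α₂ × DIC = 0.1892 × 1.87 = 0.3537 mmol/kg
Ksp = 10^(−6.29) = 5.129×10^-7
Ω = [Ca²⁺][CO3²⁻]/Ksp = (9.11×10^-3)(3.537×10^-4) / 5.129×10^-7 = 6.28

Ω = 6.28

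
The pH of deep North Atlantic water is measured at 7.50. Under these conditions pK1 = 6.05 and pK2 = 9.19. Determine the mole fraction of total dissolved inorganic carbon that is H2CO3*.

α₀ = 0.0336

α₀ = 1 / (1 + K1/[H⁺] + K1K2/[H⁺]²) = 1 / (1 + 10^+1.45 + 10^-0.24)
   = 1 / (1 + 28.184 + 0.57544) = 1/29.759 = 0.03360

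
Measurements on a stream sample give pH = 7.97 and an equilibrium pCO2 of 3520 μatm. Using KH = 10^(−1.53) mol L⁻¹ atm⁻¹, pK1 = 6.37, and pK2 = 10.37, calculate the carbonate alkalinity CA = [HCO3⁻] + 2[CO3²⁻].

[CO2*] = KH · pCO2 = 10^(−1.53) × 3520×10^-6 = 1.039×10^-4 mol/L
α₀ = 1/(1 + K1/[H⁺] + K1K2/[H⁺]²) = 1/(1 + 10^+1.60 + 10^-0.80) = 0.02441
DIC = [CO2*]/α₀ = 1.039×10^-4 / 0.02441 = 4.256 mmol/L
CA = (α₁ + 2α₂)·DIC = (0.9717 + 2×0.003868) × 4.256 = 4.17 mmol/L

CA = 4.17 mmol/L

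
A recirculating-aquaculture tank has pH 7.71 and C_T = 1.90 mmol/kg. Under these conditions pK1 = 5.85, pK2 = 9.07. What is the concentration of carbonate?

[CO3²⁻] = 0.0784 mmol/kg

α₂ = 1 / (1 + [H⁺]/K2 + [H⁺]²/(K1K2)) = 1 / (1 + 10^+1.36 + 10^-0.50)
   = 1 / (1 + 22.909 + 0.31623) = 1/24.225 = 0.04128
[CO3²⁻] = α₂ × DIC = 0.04128 × 1.90 = 0.0784 mmol/kg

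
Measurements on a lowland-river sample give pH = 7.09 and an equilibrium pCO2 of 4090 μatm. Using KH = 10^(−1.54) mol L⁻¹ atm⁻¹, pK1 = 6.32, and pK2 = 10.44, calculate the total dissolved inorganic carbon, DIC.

[CO2*] = KH · pCO2 = 10^(−1.54) × 4090×10^-6 = 1.180×10^-4 mol/L
α₀ = 1/(1 + K1/[H⁺] + K1K2/[H⁺]²) = 1/(1 + 10^+0.77 + 10^-2.58) = 0.1451
DIC = [CO2*]/α₀ = 1.180×10^-4 / 0.1451 = 0.813 mmol/L

DIC = 0.813 mmol/L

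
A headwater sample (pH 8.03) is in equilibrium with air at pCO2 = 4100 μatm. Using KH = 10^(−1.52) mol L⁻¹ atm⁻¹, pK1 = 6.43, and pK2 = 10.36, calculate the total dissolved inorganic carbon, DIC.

DIC = 5.08 mmol/L

[CO2*] = KH · pCO2 = 10^(−1.52) × 4100×10^-6 = 1.238×10^-4 mol/L
α₀ = 1/(1 + K1/[H⁺] + K1K2/[H⁺]²) = 1/(1 + 10^+1.60 + 10^-0.73) = 0.02439
DIC = [CO2*]/α₀ = 1.238×10^-4 / 0.02439 = 5.08 mmol/L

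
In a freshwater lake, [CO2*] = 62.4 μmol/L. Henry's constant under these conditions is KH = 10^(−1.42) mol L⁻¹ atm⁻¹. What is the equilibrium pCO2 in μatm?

KH = 10^(−1.42) = 3.802×10^-2 mol L⁻¹ atm⁻¹
pCO2 = [CO2*]/KH = 62.4×10^-6 / 3.802×10^-2 = 1.64×10^-3 atm = 1640 μatm

pCO2 = 1640 μatm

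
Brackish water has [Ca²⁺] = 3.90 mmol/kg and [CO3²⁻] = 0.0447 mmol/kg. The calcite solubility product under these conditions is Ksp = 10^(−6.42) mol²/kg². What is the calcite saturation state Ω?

Ω = 0.459

Ksp = 10^(−6.42) = 3.802×10^-7
Ω = [Ca²⁺][CO3²⁻]/Ksp = (3.90×10^-3)(0.0447×10^-3) / 3.802×10^-7 = 0.459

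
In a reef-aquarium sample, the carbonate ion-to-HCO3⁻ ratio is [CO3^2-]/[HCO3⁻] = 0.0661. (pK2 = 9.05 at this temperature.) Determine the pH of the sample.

From K2 = [H⁺][CO3^2-]/[HCO3⁻]:  pH = pK2 + log₁₀([CO3^2-]/[HCO3⁻])
log₁₀(0.0661) = -1.180
pH = 9.05 + (-1.180) = 7.87

pH = 7.87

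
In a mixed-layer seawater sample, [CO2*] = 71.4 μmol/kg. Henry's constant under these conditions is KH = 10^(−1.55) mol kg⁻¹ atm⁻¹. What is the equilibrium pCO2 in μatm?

KH = 10^(−1.55) = 2.818×10^-2 mol kg⁻¹ atm⁻¹
pCO2 = [CO2*]/KH = 71.4×10^-6 / 2.818×10^-2 = 2.53×10^-3 atm = 2530 μatm

pCO2 = 2530 μatm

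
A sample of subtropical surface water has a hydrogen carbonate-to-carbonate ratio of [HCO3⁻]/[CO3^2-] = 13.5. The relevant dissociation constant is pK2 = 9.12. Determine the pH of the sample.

pH = 7.99

From K2 = [H⁺][CO3^2-]/[HCO3⁻]:  pH = pK2 − log₁₀([HCO3⁻]/[CO3^2-])
log₁₀(13.5) = +1.130
pH = 9.12 − (+1.130) = 7.99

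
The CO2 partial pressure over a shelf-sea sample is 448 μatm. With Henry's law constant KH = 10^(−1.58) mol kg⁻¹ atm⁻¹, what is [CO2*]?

[CO2*] = 11.8 μmol/kg

KH = 10^(−1.58) = 2.630×10^-2 mol kg⁻¹ atm⁻¹
[CO2*] = KH · pCO2 = 2.630×10^-2 × 448×10^-6 atm = 1.18×10^-5 mol/kg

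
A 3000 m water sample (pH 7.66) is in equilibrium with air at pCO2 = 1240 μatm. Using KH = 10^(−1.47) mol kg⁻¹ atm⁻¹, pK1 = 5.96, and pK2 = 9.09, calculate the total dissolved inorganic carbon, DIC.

DIC = 2.23 mmol/kg

[CO2*] = KH · pCO2 = 10^(−1.47) × 1240×10^-6 = 4.202×10^-5 mol/kg
α₀ = 1/(1 + K1/[H⁺] + K1K2/[H⁺]²) = 1/(1 + 10^+1.70 + 10^+0.27) = 0.01887
DIC = [CO2*]/α₀ = 4.202×10^-5 / 0.01887 = 2.23 mmol/kg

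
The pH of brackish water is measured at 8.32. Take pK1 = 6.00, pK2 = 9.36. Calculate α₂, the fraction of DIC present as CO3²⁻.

α₂ = 1 / (1 + [H⁺]/K2 + [H⁺]²/(K1K2)) = 1 / (1 + 10^+1.04 + 10^-1.28)
   = 1 / (1 + 10.965 + 0.052481) = 1/12.017 = 0.08321

α₂ = 0.0832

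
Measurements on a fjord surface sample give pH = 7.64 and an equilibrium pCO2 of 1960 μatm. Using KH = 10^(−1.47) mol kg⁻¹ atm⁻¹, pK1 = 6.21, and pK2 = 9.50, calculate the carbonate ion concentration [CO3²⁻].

[CO3²⁻] = 0.0247 mmol/kg

[CO2*] = KH · pCO2 = 10^(−1.47) × 1960×10^-6 = 6.641×10^-5 mol/kg
α₀ = 1/(1 + K1/[H⁺] + K1K2/[H⁺]²) = 1/(1 + 10^+1.43 + 10^-0.43) = 0.03535
DIC = [CO2*]/α₀ = 6.641×10^-5 / 0.03535 = 1.879 mmol/kg
[CO3²⁻] = α₂·DIC; α₂ = 0.01313, so [CO3²⁻] = 0.01313 × 1.879 = 0.0247 mmol/kg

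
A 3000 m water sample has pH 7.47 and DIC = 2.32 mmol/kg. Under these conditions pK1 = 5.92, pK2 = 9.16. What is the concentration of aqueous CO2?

α₀ = 1 / (1 + K1/[H⁺] + K1K2/[H⁺]²) = 1 / (1 + 10^+1.55 + 10^-0.14)
   = 1 / (1 + 35.481 + 0.72444) = 1/37.206 = 0.02688
[CO2*] = α₀ × DIC = 0.02688 × 2.32 = 0.0624 mmol/kg

[CO2*] = 0.0624 mmol/kg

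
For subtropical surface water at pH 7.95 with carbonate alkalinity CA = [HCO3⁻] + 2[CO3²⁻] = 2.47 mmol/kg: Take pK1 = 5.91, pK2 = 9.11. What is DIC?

DIC = 2.34 mmol/kg

CA = [HCO3⁻] + 2[CO3²⁻] = (α₁ + 2α₂)·DIC
At pH 7.95: [H⁺]/K1 = 10^-2.04 = 0.0091201, K2/[H⁺] = 10^-1.16 = 0.069183
α₁ = 1/(1 + 0.0091201 + 0.069183) = 1/1.0783 = 0.9274; α₂ = α₁·K2/[H⁺] = 0.06416
α₁ + 2α₂ = 1.0557
DIC = CA / (α₁ + 2α₂) = 2.47 / 1.0557 = 2.34 mmol/kg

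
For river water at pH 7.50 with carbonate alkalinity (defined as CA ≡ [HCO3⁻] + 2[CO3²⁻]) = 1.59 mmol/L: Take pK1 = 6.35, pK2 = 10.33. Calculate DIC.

CA = [HCO3⁻] + 2[CO3²⁻] = (α₁ + 2α₂)·DIC
At pH 7.50: [H⁺]/K1 = 10^-1.15 = 0.070795, K2/[H⁺] = 10^-2.83 = 0.0014791
α₁ = 1/(1 + 0.070795 + 0.0014791) = 1/1.0723 = 0.9326; α₂ = α₁·K2/[H⁺] = 0.001379
α₁ + 2α₂ = 0.9354
DIC = CA / (α₁ + 2α₂) = 1.59 / 0.9354 = 1.70 mmol/L

DIC = 1.70 mmol/L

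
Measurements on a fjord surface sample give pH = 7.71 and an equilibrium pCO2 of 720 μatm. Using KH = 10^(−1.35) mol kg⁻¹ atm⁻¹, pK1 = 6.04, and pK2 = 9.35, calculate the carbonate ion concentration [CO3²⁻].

[CO3²⁻] = 0.0345 mmol/kg

[CO2*] = KH · pCO2 = 10^(−1.35) × 720×10^-6 = 3.216×10^-5 mol/kg
α₀ = 1/(1 + K1/[H⁺] + K1K2/[H⁺]²) = 1/(1 + 10^+1.67 + 10^+0.03) = 0.02047
DIC = [CO2*]/α₀ = 3.216×10^-5 / 0.02047 = 1.571 mmol/kg
[CO3²⁻] = α₂·DIC; α₂ = 0.02194, so [CO3²⁻] = 0.02194 × 1.571 = 0.0345 mmol/kg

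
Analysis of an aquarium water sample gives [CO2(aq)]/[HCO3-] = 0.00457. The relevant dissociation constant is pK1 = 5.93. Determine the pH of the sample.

From K1 = [H⁺][HCO3-]/[CO2(aq)]:  pH = pK1 − log₁₀([CO2(aq)]/[HCO3-])
log₁₀(0.00457) = -2.340
pH = 5.93 − (-2.340) = 8.27

pH = 8.27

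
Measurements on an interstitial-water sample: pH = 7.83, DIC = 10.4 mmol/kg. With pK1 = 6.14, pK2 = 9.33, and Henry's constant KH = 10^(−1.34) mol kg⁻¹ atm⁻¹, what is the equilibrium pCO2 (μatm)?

α₀ = 1 / (1 + K1/[H⁺] + K1K2/[H⁺]²) = 1 / (1 + 10^+1.69 + 10^+0.19)
   = 1 / (1 + 48.978 + 1.5488) = 1/51.527 = 0.01941
[CO2*] = α₀ × DIC = 0.01941 × 10.4 = 0.2018 mmol/kg
pCO2 = [CO2*]/KH = 2.018×10^-4 / 4.571×10^-2 = 4420 μatm

pCO2 = 4420 μatm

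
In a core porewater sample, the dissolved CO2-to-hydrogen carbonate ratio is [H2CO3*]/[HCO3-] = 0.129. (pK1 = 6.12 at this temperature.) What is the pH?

From K1 = [H⁺][HCO3-]/[H2CO3*]:  pH = pK1 − log₁₀([H2CO3*]/[HCO3-])
log₁₀(0.129) = -0.889
pH = 6.12 − (-0.889) = 7.01

pH = 7.01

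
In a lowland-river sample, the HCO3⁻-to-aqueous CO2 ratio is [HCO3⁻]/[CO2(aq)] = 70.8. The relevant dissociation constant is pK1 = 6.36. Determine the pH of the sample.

pH = 8.21

From K1 = [H⁺][HCO3⁻]/[CO2(aq)]:  pH = pK1 + log₁₀([HCO3⁻]/[CO2(aq)])
log₁₀(70.8) = +1.850
pH = 6.36 + (+1.850) = 8.21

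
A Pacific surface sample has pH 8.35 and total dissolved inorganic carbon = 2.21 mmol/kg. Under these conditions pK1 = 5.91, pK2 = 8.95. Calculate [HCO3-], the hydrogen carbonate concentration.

α₁ = 1 / (1 + [H⁺]/K1 + K2/[H⁺]) = 1 / (1 + 10^-2.44 + 10^-0.60)
   = 1 / (1 + 0.0036308 + 0.25119) = 1/1.2548 = 0.7969
[HCO3⁻] = α₁ × DIC = 0.7969 × 2.21 = 1.76 mmol/kg

[HCO3⁻] = 1.76 mmol/kg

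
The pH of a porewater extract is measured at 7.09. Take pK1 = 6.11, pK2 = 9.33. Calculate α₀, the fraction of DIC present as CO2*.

α₀ = 1 / (1 + K1/[H⁺] + K1K2/[H⁺]²) = 1 / (1 + 10^+0.98 + 10^-1.26)
   = 1 / (1 + 9.5499 + 0.054954) = 1/10.605 = 0.09430

α₀ = 0.0943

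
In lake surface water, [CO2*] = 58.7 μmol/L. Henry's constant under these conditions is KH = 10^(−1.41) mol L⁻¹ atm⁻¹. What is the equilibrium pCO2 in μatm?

pCO2 = 1510 μatm

KH = 10^(−1.41) = 3.890×10^-2 mol L⁻¹ atm⁻¹
pCO2 = [CO2*]/KH = 58.7×10^-6 / 3.890×10^-2 = 1.51×10^-3 atm = 1510 μatm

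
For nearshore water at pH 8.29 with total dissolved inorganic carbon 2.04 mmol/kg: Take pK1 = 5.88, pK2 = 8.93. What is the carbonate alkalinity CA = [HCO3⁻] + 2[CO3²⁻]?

CA = [HCO3⁻] + 2[CO3²⁻] = (α₁ + 2α₂)·DIC
At pH 8.29: [H⁺]/K1 = 10^-2.41 = 0.0038905, K2/[H⁺] = 10^-0.64 = 0.22909
α₁ = 1/(1 + 0.0038905 + 0.22909) = 1/1.2330 = 0.8110; α₂ = α₁·K2/[H⁺] = 0.1858
α₁ + 2α₂ = 1.1826
CA = 1.1826 × 2.04 = 2.41 mmol/kg

CA = 2.41 mmol/kg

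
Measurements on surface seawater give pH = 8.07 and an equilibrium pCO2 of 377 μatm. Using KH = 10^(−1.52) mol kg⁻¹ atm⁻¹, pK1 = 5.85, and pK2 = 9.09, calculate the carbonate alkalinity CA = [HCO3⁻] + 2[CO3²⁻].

[CO2*] = KH · pCO2 = 10^(−1.52) × 377×10^-6 = 1.139×10^-5 mol/kg
α₀ = 1/(1 + K1/[H⁺] + K1K2/[H⁺]²) = 1/(1 + 10^+2.22 + 10^+1.20) = 0.005470
DIC = [CO2*]/α₀ = 1.139×10^-5 / 0.005470 = 2.081 mmol/kg
CA = (α₁ + 2α₂)·DIC = (0.9078 + 2×0.08670) × 2.081 = 2.25 mmol/kg

CA = 2.25 mmol/kg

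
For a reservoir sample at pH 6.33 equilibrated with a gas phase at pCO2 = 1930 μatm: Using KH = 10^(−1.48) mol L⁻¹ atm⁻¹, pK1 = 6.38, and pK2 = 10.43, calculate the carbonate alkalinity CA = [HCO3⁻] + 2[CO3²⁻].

CA = 0.0570 mmol/L

[CO2*] = KH · pCO2 = 10^(−1.48) × 1930×10^-6 = 6.391×10^-5 mol/L
α₀ = 1/(1 + K1/[H⁺] + K1K2/[H⁺]²) = 1/(1 + 10^-0.05 + 10^-4.15) = 0.5287
DIC = [CO2*]/α₀ = 6.391×10^-5 / 0.5287 = 0.1209 mmol/L
CA = (α₁ + 2α₂)·DIC = (0.4712 + 2×3.743×10^-5) × 0.1209 = 0.0570 mmol/L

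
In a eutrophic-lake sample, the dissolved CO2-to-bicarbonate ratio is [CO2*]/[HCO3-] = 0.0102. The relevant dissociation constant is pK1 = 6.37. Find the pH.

From K1 = [H⁺][HCO3-]/[CO2*]:  pH = pK1 − log₁₀([CO2*]/[HCO3-])
log₁₀(0.0102) = -1.991
pH = 6.37 − (-1.991) = 8.36

pH = 8.36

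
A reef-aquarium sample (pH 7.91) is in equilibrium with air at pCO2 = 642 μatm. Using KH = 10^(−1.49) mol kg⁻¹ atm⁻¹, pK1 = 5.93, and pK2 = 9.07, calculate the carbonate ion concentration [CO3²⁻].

[CO2*] = KH · pCO2 = 10^(−1.49) × 642×10^-6 = 2.077×10^-5 mol/kg
α₀ = 1/(1 + K1/[H⁺] + K1K2/[H⁺]²) = 1/(1 + 10^+1.98 + 10^+0.82) = 0.009699
DIC = [CO2*]/α₀ = 2.077×10^-5 / 0.009699 = 2.142 mmol/kg
[CO3²⁻] = α₂·DIC; α₂ = 0.06408, so [CO3²⁻] = 0.06408 × 2.142 = 0.137 mmol/kg

[CO3²⁻] = 0.137 mmol/kg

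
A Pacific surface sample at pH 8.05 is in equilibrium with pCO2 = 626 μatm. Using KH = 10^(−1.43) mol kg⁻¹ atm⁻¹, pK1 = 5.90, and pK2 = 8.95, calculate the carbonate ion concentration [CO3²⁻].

[CO3²⁻] = 0.414 mmol/kg

[CO2*] = KH · pCO2 = 10^(−1.43) × 626×10^-6 = 2.326×10^-5 mol/kg
α₀ = 1/(1 + K1/[H⁺] + K1K2/[H⁺]²) = 1/(1 + 10^+2.15 + 10^+1.25) = 0.006249
DIC = [CO2*]/α₀ = 2.326×10^-5 / 0.006249 = 3.722 mmol/kg
[CO3²⁻] = α₂·DIC; α₂ = 0.1111, so [CO3²⁻] = 0.1111 × 3.722 = 0.414 mmol/kg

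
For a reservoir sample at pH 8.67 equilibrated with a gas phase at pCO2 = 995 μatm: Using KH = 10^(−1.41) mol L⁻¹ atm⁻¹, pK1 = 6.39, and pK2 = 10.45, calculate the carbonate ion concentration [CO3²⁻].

[CO2*] = KH · pCO2 = 10^(−1.41) × 995×10^-6 = 3.871×10^-5 mol/L
α₀ = 1/(1 + K1/[H⁺] + K1K2/[H⁺]²) = 1/(1 + 10^+2.28 + 10^+0.50) = 0.005136
DIC = [CO2*]/α₀ = 3.871×10^-5 / 0.005136 = 7.537 mmol/L
[CO3²⁻] = α₂·DIC; α₂ = 0.01624, so [CO3²⁻] = 0.01624 × 7.537 = 0.122 mmol/L

[CO3²⁻] = 0.122 mmol/L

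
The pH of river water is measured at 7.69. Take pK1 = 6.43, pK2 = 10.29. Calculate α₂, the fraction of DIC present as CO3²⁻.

α₂ = 0.00238

α₂ = 1 / (1 + [H⁺]/K2 + [H⁺]²/(K1K2)) = 1 / (1 + 10^+2.60 + 10^+1.34)
   = 1 / (1 + 398.11 + 21.878) = 1/420.98 = 0.002375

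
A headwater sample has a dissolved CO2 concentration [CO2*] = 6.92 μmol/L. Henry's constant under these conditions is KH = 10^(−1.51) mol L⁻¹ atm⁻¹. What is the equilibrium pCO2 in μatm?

pCO2 = 224 μatm

KH = 10^(−1.51) = 3.090×10^-2 mol L⁻¹ atm⁻¹
pCO2 = [CO2*]/KH = 6.92×10^-6 / 3.090×10^-2 = 2.24×10^-4 atm = 224 μatm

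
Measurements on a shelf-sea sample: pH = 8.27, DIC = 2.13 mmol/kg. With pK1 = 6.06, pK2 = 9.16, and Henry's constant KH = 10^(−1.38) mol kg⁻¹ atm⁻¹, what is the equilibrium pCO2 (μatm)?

α₀ = 1 / (1 + K1/[H⁺] + K1K2/[H⁺]²) = 1 / (1 + 10^+2.21 + 10^+1.32)
   = 1 / (1 + 162.18 + 20.893) = 1/184.07 = 0.005433
[CO2*] = α₀ × DIC = 0.005433 × 2.13 = 0.01157 mmol/kg = 11.57 μmol/kg
pCO2 = [CO2*]/KH = 1.157×10^-5 / 4.169×10^-2 = 278 μatm

pCO2 = 278 μatm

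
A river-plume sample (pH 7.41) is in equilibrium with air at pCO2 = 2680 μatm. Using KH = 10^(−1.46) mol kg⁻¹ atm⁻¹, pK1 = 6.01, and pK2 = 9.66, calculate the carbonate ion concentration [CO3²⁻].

[CO2*] = KH · pCO2 = 10^(−1.46) × 2680×10^-6 = 9.293×10^-5 mol/kg
α₀ = 1/(1 + K1/[H⁺] + K1K2/[H⁺]²) = 1/(1 + 10^+1.40 + 10^-0.85) = 0.03808
DIC = [CO2*]/α₀ = 9.293×10^-5 / 0.03808 = 2.440 mmol/kg
[CO3²⁻] = α₂·DIC; α₂ = 0.005379, so [CO3²⁻] = 0.005379 × 2.440 = 0.0131 mmol/kg = 13.1 μmol/kg

[CO3²⁻] = 13.1 μmol/kg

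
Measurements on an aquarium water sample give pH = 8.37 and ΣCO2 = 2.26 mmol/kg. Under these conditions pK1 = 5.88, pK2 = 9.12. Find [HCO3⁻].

[HCO3⁻] = 1.91 mmol/kg

α₁ = 1 / (1 + [H⁺]/K1 + K2/[H⁺]) = 1 / (1 + 10^-2.49 + 10^-0.75)
   = 1 / (1 + 0.0032359 + 0.17783) = 1/1.1811 = 0.8467
[HCO3⁻] = α₁ × DIC = 0.8467 × 2.26 = 1.91 mmol/kg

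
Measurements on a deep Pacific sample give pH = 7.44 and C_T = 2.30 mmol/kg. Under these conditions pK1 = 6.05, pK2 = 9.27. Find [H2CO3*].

[CO2*] = 0.0888 mmol/kg

α₀ = 1 / (1 + K1/[H⁺] + K1K2/[H⁺]²) = 1 / (1 + 10^+1.39 + 10^-0.44)
   = 1 / (1 + 24.547 + 0.36308) = 1/25.910 = 0.03859
[CO2*] = α₀ × DIC = 0.03859 × 2.30 = 0.0888 mmol/kg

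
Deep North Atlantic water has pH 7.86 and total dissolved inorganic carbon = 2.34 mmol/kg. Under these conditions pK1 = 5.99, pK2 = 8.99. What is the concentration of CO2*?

α₀ = 1 / (1 + K1/[H⁺] + K1K2/[H⁺]²) = 1 / (1 + 10^+1.87 + 10^+0.74)
   = 1 / (1 + 74.131 + 5.4954) = 1/80.626 = 0.01240
[CO2*] = α₀ × DIC = 0.01240 × 2.34 = 0.0290 mmol/kg

[CO2*] = 0.0290 mmol/kg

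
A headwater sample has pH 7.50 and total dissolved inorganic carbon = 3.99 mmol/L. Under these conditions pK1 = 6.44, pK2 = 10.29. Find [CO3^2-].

[CO3²⁻] = 5.94 μmol/L

α₂ = 1 / (1 + [H⁺]/K2 + [H⁺]²/(K1K2)) = 1 / (1 + 10^+2.79 + 10^+1.73)
   = 1 / (1 + 616.60 + 53.703) = 1/671.30 = 0.001490
[CO3²⁻] = α₂ × DIC = 0.001490 × 3.99 = 0.00594 mmol/L = 5.94 μmol/L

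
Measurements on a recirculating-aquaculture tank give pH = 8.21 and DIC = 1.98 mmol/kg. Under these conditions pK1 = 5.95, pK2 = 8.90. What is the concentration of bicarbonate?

[HCO3⁻] = 1.64 mmol/kg

α₁ = 1 / (1 + [H⁺]/K1 + K2/[H⁺]) = 1 / (1 + 10^-2.26 + 10^-0.69)
   = 1 / (1 + 0.0054954 + 0.20417) = 1/1.2097 = 0.8267
[HCO3⁻] = α₁ × DIC = 0.8267 × 1.98 = 1.64 mmol/kg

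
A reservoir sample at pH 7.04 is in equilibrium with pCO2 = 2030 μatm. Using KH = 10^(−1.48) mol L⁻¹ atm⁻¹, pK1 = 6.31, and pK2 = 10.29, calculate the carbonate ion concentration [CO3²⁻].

[CO3²⁻] = 0.203 μmol/L

[CO2*] = KH · pCO2 = 10^(−1.48) × 2030×10^-6 = 6.722×10^-5 mol/L
α₀ = 1/(1 + K1/[H⁺] + K1K2/[H⁺]²) = 1/(1 + 10^+0.73 + 10^-2.52) = 0.1569
DIC = [CO2*]/α₀ = 6.722×10^-5 / 0.1569 = 0.4284 mmol/L
[CO3²⁻] = α₂·DIC; α₂ = 0.0004738, so [CO3²⁻] = 0.0004738 × 0.4284 = 0.000203 mmol/L = 0.203 μmol/L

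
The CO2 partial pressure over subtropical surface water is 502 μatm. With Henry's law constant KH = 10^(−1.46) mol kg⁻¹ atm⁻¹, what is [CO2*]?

KH = 10^(−1.46) = 3.467×10^-2 mol kg⁻¹ atm⁻¹
[CO2*] = KH · pCO2 = 3.467×10^-2 × 502×10^-6 atm = 1.74×10^-5 mol/kg

[CO2*] = 17.4 μmol/kg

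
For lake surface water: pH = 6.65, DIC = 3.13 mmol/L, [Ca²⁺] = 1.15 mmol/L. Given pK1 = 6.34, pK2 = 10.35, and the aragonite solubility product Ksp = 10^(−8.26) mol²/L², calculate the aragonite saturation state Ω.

α₂ = 1 / (1 + [H⁺]/K2 + [H⁺]²/(K1K2)) = 1 / (1 + 10^+3.70 + 10^+3.39)
   = 1 / (1 + 5011.9 + 2454.7) = 1/7467.6 = 0.0001339
[CO3²⁻] = α₂ × DIC = 0.0001339 × 3.13 = 0.0004191 mmol/L = 0.4191 μmol/L
Ksp = 10^(−8.26) = 5.495×10^-9
Ω = [Ca²⁺][CO3²⁻]/Ksp = (1.15×10^-3)(4.191×10^-7) / 5.495×10^-9 = 0.0877

Ω = 0.0877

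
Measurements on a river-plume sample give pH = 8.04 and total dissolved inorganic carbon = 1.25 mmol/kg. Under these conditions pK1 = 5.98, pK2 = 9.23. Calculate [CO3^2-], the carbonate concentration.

[CO3²⁻] = 0.0752 mmol/kg

α₂ = 1 / (1 + [H⁺]/K2 + [H⁺]²/(K1K2)) = 1 / (1 + 10^+1.19 + 10^-0.87)
   = 1 / (1 + 15.488 + 0.13490) = 1/16.623 = 0.06016
[CO3²⁻] = α₂ × DIC = 0.06016 × 1.25 = 0.0752 mmol/kg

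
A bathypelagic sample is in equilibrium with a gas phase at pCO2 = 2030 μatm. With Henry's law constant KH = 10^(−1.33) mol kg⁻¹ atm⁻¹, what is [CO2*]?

[CO2*] = 95.0 μmol/kg

KH = 10^(−1.33) = 4.677×10^-2 mol kg⁻¹ atm⁻¹
[CO2*] = KH · pCO2 = 4.677×10^-2 × 2030×10^-6 atm = 9.50×10^-5 mol/kg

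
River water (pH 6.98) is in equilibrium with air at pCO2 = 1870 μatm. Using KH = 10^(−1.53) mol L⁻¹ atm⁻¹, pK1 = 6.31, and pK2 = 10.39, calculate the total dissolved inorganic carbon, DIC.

DIC = 0.313 mmol/L

[CO2*] = KH · pCO2 = 10^(−1.53) × 1870×10^-6 = 5.519×10^-5 mol/L
α₀ = 1/(1 + K1/[H⁺] + K1K2/[H⁺]²) = 1/(1 + 10^+0.67 + 10^-2.74) = 0.1761
DIC = [CO2*]/α₀ = 5.519×10^-5 / 0.1761 = 0.313 mmol/L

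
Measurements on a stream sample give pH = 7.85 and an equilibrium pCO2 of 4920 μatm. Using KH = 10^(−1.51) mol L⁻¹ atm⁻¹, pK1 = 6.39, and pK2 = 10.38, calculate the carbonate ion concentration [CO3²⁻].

[CO3²⁻] = 12.9 μmol/L

[CO2*] = KH · pCO2 = 10^(−1.51) × 4920×10^-6 = 1.520×10^-4 mol/L
α₀ = 1/(1 + K1/[H⁺] + K1K2/[H⁺]²) = 1/(1 + 10^+1.46 + 10^-1.07) = 0.03342
DIC = [CO2*]/α₀ = 1.520×10^-4 / 0.03342 = 4.550 mmol/L
[CO3²⁻] = α₂·DIC; α₂ = 0.002844, so [CO3²⁻] = 0.002844 × 4.550 = 0.0129 mmol/L = 12.9 μmol/L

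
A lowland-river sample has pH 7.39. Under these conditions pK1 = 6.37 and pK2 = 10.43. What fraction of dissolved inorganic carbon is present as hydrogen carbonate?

α₁ = 0.912

α₁ = 1 / (1 + [H⁺]/K1 + K2/[H⁺]) = 1 / (1 + 10^-1.02 + 10^-3.04)
   = 1 / (1 + 0.095499 + 0.00091201) = 1/1.0964 = 0.9121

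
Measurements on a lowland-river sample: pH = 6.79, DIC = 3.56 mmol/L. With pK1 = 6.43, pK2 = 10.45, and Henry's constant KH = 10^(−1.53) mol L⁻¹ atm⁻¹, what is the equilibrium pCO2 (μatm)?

α₀ = 1 / (1 + K1/[H⁺] + K1K2/[H⁺]²) = 1 / (1 + 10^+0.36 + 10^-3.30)
   = 1 / (1 + 2.2909 + 0.00050119) = 1/3.2914 = 0.3038
[CO2*] = α₀ × DIC = 0.3038 × 3.56 = 1.082 mmol/L
pCO2 = [CO2*]/KH = 1.082×10^-3 / 2.951×10^-2 = 3.66×10^4 μatm

pCO2 = 3.66×10^4 μatm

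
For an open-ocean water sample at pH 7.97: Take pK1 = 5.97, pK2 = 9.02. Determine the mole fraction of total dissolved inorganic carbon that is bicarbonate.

α₁ = 0.910

α₁ = 1 / (1 + [H⁺]/K1 + K2/[H⁺]) = 1 / (1 + 10^-2.00 + 10^-1.05)
   = 1 / (1 + 0.010000 + 0.089125) = 1/1.0991 = 0.9098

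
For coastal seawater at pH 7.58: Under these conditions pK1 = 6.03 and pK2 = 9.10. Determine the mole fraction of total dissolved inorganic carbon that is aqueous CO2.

α₀ = 0.0266

α₀ = 1 / (1 + K1/[H⁺] + K1K2/[H⁺]²) = 1 / (1 + 10^+1.55 + 10^+0.03)
   = 1 / (1 + 35.481 + 1.0715) = 1/37.553 = 0.02663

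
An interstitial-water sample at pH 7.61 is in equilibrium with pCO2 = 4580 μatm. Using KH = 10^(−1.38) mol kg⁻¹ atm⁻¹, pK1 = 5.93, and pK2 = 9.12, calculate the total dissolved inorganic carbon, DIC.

[CO2*] = KH · pCO2 = 10^(−1.38) × 4580×10^-6 = 1.909×10^-4 mol/kg
α₀ = 1/(1 + K1/[H⁺] + K1K2/[H⁺]²) = 1/(1 + 10^+1.68 + 10^+0.17) = 0.01986
DIC = [CO2*]/α₀ = 1.909×10^-4 / 0.01986 = 9.61 mmol/kg

DIC = 9.61 mmol/kg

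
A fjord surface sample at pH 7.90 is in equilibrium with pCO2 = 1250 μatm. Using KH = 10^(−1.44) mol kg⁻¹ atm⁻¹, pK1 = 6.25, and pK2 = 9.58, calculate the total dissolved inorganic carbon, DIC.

DIC = 2.12 mmol/kg

[CO2*] = KH · pCO2 = 10^(−1.44) × 1250×10^-6 = 4.538×10^-5 mol/kg
α₀ = 1/(1 + K1/[H⁺] + K1K2/[H⁺]²) = 1/(1 + 10^+1.65 + 10^-0.03) = 0.02146
DIC = [CO2*]/α₀ = 4.538×10^-5 / 0.02146 = 2.12 mmol/kg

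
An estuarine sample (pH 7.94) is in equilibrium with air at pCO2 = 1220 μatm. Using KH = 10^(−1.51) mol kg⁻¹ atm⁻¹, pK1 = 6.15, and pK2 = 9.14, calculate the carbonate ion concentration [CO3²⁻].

[CO3²⁻] = 0.147 mmol/kg

[CO2*] = KH · pCO2 = 10^(−1.51) × 1220×10^-6 = 3.770×10^-5 mol/kg
α₀ = 1/(1 + K1/[H⁺] + K1K2/[H⁺]²) = 1/(1 + 10^+1.79 + 10^+0.59) = 0.01503
DIC = [CO2*]/α₀ = 3.770×10^-5 / 0.01503 = 2.509 mmol/kg
[CO3²⁻] = α₂·DIC; α₂ = 0.05846, so [CO3²⁻] = 0.05846 × 2.509 = 0.147 mmol/kg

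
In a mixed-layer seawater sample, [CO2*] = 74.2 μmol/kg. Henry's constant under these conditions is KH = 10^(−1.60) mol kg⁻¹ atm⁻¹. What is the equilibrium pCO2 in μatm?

KH = 10^(−1.60) = 2.512×10^-2 mol kg⁻¹ atm⁻¹
pCO2 = [CO2*]/KH = 74.2×10^-6 / 2.512×10^-2 = 2.95×10^-3 atm = 2950 μatm

pCO2 = 2950 μatm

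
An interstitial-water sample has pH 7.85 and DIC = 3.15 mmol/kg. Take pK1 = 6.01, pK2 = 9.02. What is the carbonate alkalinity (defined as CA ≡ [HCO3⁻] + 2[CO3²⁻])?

CA = [HCO3⁻] + 2[CO3²⁻] = (α₁ + 2α₂)·DIC
At pH 7.85: [H⁺]/K1 = 10^-1.84 = 0.014454, K2/[H⁺] = 10^-1.17 = 0.067608
α₁ = 1/(1 + 0.014454 + 0.067608) = 1/1.0821 = 0.9242; α₂ = α₁·K2/[H⁺] = 0.06248
α₁ + 2α₂ = 1.0491
CA = 1.0491 × 3.15 = 3.30 mmol/kg

CA = 3.30 mmol/kg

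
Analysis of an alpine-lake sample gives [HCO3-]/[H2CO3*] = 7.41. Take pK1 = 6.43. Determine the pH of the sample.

From K1 = [H⁺][HCO3-]/[H2CO3*]:  pH = pK1 + log₁₀([HCO3-]/[H2CO3*])
log₁₀(7.41) = +0.870
pH = 6.43 + (+0.870) = 7.30

pH = 7.30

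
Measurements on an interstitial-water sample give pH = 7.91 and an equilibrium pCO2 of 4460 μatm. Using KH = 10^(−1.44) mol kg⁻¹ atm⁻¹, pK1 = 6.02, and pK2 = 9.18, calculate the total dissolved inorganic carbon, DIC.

DIC = 13.4 mmol/kg

[CO2*] = KH · pCO2 = 10^(−1.44) × 4460×10^-6 = 1.619×10^-4 mol/kg
α₀ = 1/(1 + K1/[H⁺] + K1K2/[H⁺]²) = 1/(1 + 10^+1.89 + 10^+0.62) = 0.01208
DIC = [CO2*]/α₀ = 1.619×10^-4 / 0.01208 = 13.4 mmol/kg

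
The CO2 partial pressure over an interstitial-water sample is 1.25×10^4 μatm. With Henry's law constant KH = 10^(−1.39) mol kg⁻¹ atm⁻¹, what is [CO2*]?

KH = 10^(−1.39) = 4.074×10^-2 mol kg⁻¹ atm⁻¹
[CO2*] = KH · pCO2 = 4.074×10^-2 × 1.25×10^4×10^-6 atm = 5.09×10^-4 mol/kg

[CO2*] = 509 μmol/kg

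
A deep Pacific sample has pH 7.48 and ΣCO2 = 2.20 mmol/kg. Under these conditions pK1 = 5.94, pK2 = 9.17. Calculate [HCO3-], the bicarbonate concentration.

α₁ = 1 / (1 + [H⁺]/K1 + K2/[H⁺]) = 1 / (1 + 10^-1.54 + 10^-1.69)
   = 1 / (1 + 0.028840 + 0.020417) = 1/1.0493 = 0.9531
[HCO3⁻] = α₁ × DIC = 0.9531 × 2.20 = 2.10 mmol/kg

[HCO3⁻] = 2.10 mmol/kg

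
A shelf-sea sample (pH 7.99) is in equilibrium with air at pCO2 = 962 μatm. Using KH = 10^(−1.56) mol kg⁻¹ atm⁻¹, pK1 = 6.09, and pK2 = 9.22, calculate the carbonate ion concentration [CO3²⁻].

[CO2*] = KH · pCO2 = 10^(−1.56) × 962×10^-6 = 2.650×10^-5 mol/kg
α₀ = 1/(1 + K1/[H⁺] + K1K2/[H⁺]²) = 1/(1 + 10^+1.90 + 10^+0.67) = 0.01175
DIC = [CO2*]/α₀ = 2.650×10^-5 / 0.01175 = 2.255 mmol/kg
[CO3²⁻] = α₂·DIC; α₂ = 0.05496, so [CO3²⁻] = 0.05496 × 2.255 = 0.124 mmol/kg

[CO3²⁻] = 0.124 mmol/kg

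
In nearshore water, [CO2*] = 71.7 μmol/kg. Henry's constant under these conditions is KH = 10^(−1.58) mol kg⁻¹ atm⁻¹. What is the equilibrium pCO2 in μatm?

KH = 10^(−1.58) = 2.630×10^-2 mol kg⁻¹ atm⁻¹
pCO2 = [CO2*]/KH = 71.7×10^-6 / 2.630×10^-2 = 2.73×10^-3 atm = 2730 μatm

pCO2 = 2730 μatm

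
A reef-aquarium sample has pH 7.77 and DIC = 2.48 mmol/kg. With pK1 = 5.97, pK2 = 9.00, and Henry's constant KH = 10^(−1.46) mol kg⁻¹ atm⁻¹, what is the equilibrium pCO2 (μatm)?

α₀ = 1 / (1 + K1/[H⁺] + K1K2/[H⁺]²) = 1 / (1 + 10^+1.80 + 10^+0.57)
   = 1 / (1 + 63.096 + 3.7154) = 1/67.811 = 0.01475
[CO2*] = α₀ × DIC = 0.01475 × 2.48 = 0.03657 mmol/kg
pCO2 = [CO2*]/KH = 3.657×10^-5 / 3.467×10^-2 = 1050 μatm

pCO2 = 1050 μatm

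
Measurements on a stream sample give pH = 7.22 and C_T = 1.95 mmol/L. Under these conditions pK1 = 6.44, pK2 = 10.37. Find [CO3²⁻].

α₂ = 1 / (1 + [H⁺]/K2 + [H⁺]²/(K1K2)) = 1 / (1 + 10^+3.15 + 10^+2.37)
   = 1 / (1 + 1412.5 + 234.42) = 1/1648.0 = 0.0006068
[CO3²⁻] = α₂ × DIC = 0.0006068 × 1.95 = 0.00118 mmol/L = 1.18 μmol/L

[CO3²⁻] = 1.18 μmol/L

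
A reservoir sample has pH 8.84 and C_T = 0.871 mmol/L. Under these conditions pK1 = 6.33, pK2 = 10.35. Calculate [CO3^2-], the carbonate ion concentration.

[CO3²⁻] = 0.0260 mmol/L

α₂ = 1 / (1 + [H⁺]/K2 + [H⁺]²/(K1K2)) = 1 / (1 + 10^+1.51 + 10^-1.00)
   = 1 / (1 + 32.359 + 0.10000) = 1/33.459 = 0.02989
[CO3²⁻] = α₂ × DIC = 0.02989 × 0.871 = 0.0260 mmol/L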